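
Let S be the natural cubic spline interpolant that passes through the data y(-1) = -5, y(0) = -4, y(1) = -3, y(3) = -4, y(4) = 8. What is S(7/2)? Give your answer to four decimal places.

Write M_i for S''(x_i). With h_i = 1, 1, 2, 1 and divided differences Δ_i = 1, 1, -1/2, 12, the continuity of S' gives the tridiagonal system
  1·M_0 + 4·M_1 + 1·M_2 = 6(Δ_1 - Δ_0) = 0
  1·M_1 + 6·M_2 + 2·M_3 = 6(Δ_2 - Δ_1) = -9
  2·M_2 + 6·M_3 + 1·M_4 = 6(Δ_3 - Δ_2) = 75
Natural end conditions: M_0 = M_4 = 0.
Solving: M_0 = 0, M_1 = 102/61, M_2 = -408/61, M_3 = 1797/122, M_4 = 0.
On [3, 4], S(x) = -4 + 865/122·(x - 3) + 1797/244·(x - 3)² - 599/244·(x - 3)³.
With (x - 3) = 1/2: S(7/2) = 2107/1952.

1.0794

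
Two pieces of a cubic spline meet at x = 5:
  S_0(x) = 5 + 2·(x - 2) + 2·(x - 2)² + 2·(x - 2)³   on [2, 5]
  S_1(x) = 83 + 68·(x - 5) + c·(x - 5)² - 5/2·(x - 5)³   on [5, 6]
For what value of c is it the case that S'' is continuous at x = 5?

20

S_0''(x) = 4 + 12·(x - 2), so S_0''(5) = 40. On the right, S_1''(5) = 2c, so c = 20.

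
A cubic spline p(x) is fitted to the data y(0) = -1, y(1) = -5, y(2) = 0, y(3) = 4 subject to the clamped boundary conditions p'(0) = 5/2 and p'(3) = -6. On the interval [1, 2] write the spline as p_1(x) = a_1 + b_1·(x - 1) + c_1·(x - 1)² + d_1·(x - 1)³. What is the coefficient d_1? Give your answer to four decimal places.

Write M_i for p''(x_i). With h_i = 1, 1, 1 and divided differences Δ_i = -4, 5, 4, the continuity of p' gives the tridiagonal system
  1·M_0 + 4·M_1 + 1·M_2 = 6(Δ_1 - Δ_0) = 54
  1·M_1 + 4·M_2 + 1·M_3 = 6(Δ_2 - Δ_1) = -6
Clamped end conditions give two more equations: 2h_0·M_0 + h_0·M_1 = 6(Δ_0 - p'(0)) = -39 and h_2·M_2 + 2h_2·M_3 = 6(p'(3) - Δ_2) = -60.
Hence M_0 = -448/15, M_1 = 311/15, M_2 = 14/15, M_3 = -457/15.
On [1, 2], with p_1(x) = a_1 + b_1·(x - 1) + c_1·(x - 1)² + d_1·(x - 1)³: c_1 = M_1/2 = 311/30, d_1 = (M_2 - M_1)/(6h_1) = -33/10, b_1 = Δ_1 - h_1(2M_1 + M_2)/6 = -31/15.

-3.3000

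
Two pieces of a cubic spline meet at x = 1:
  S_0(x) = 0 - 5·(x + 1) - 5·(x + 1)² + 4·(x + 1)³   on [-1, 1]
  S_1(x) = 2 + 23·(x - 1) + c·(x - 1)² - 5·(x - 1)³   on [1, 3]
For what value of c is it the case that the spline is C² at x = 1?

19

S_0''(x) = -10 + 24·(x + 1), so S_0''(1) = 38. On the right, S_1''(1) = 2c, so c = 19.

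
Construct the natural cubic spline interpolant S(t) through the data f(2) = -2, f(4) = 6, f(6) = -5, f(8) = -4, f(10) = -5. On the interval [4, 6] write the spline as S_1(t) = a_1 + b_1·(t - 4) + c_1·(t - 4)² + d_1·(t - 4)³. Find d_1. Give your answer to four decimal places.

Write M_i for S''(x_i). With h_i = 2, 2, 2, 2 and divided differences Δ_i = 4, -11/2, 1/2, -1/2, the continuity of S' gives the tridiagonal system
  2·M_0 + 8·M_1 + 2·M_2 = 6(Δ_1 - Δ_0) = -57
  2·M_1 + 8·M_2 + 2·M_3 = 6(Δ_2 - Δ_1) = 36
  2·M_2 + 8·M_3 + 2·M_4 = 6(Δ_3 - Δ_2) = -6
Natural end conditions: M_0 = M_4 = 0.
Solving the tridiagonal system: M_0 = 0, M_1 = -1005/112, M_2 = 207/28, M_3 = -291/112, M_4 = 0.
On [4, 6], with S_1(t) = a_1 + b_1·(t - 4) + c_1·(t - 4)² + d_1·(t - 4)³: c_1 = M_1/2 = -1005/224, d_1 = (M_2 - M_1)/(6h_1) = 611/448, b_1 = Δ_1 - h_1(2M_1 + M_2)/6 = -111/56.

1.3638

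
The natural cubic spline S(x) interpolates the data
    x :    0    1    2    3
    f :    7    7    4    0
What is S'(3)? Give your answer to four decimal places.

-4.0667

Let M_i = S''(x_i). Step sizes h_i = 1, 1, 1; slopes of the chords Δ_i = (y_(i+1) - y_i)/h_i = 0, -3, -4.
  1·M_0 + 4·M_1 + 1·M_2 = 6(Δ_1 - Δ_0) = -18
  1·M_1 + 4·M_2 + 1·M_3 = 6(Δ_2 - Δ_1) = -6
Natural end conditions: M_0 = M_3 = 0.
Hence M_0 = 0, M_1 = -22/5, M_2 = -2/5, M_3 = 0.
On [2, 3], S'(x) = b_2 + 2c_2·(x - 2) + 3d_2·(x - 2)² with b_2 = Δ_2 - h_2(2M_2 + M_3)/6 = -58/15, c_2 = M_2/2 = -1/5, d_2 = (M_3 - M_2)/(6h_2) = 1/15. So S'(3) = -61/15.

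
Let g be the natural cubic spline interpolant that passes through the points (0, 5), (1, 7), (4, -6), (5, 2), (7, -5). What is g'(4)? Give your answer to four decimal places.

With M_i denoting the second derivative at x_i, h_i = 1, 3, 1, 2, and Δ_i = (y_(i+1) − y_i)/h_i = 2, -13/3, 8, -7/2:
  1·M_0 + 8·M_1 + 3·M_2 = 6(Δ_1 - Δ_0) = -38
  3·M_1 + 8·M_2 + 1·M_3 = 6(Δ_2 - Δ_1) = 74
  1·M_2 + 6·M_3 + 2·M_4 = 6(Δ_3 - Δ_2) = -69
Natural end conditions: M_0 = M_4 = 0.
Hence M_0 = 0, M_1 = -475/46, M_2 = 342/23, M_3 = -643/46, M_4 = 0.
On [4, 5], g'(t) = b_2 + 2c_2·(t - 4) + 3d_2·(t - 4)² with b_2 = Δ_2 - h_2(2M_2 + M_3)/6 = 1483/276, c_2 = M_2/2 = 171/23, d_2 = (M_3 - M_2)/(6h_2) = -1327/276. So g'(4) = 1483/276.

5.3732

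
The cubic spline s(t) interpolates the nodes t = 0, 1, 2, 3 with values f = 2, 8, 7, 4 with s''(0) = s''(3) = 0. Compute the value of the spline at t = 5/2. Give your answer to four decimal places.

5.5250

With m_i denoting the second derivative at x_i, h_i = 1, 1, 1, and Δ_i = (y_(i+1) − y_i)/h_i = 6, -1, -3:
  1·m_0 + 4·m_1 + 1·m_2 = 6(Δ_1 - Δ_0) = -42
  1·m_1 + 4·m_2 + 1·m_3 = 6(Δ_2 - Δ_1) = -12
Natural end conditions: m_0 = m_3 = 0.
Solving: m_0 = 0, m_1 = -52/5, m_2 = -2/5, m_3 = 0.
On [2, 3], s(t) = 7 - 43/15·(t - 2) - 1/5·(t - 2)² + 1/15·(t - 2)³.
With (t - 2) = 1/2: s(5/2) = 221/40.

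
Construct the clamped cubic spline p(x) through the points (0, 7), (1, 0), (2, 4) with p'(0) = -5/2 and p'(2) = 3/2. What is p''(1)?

29

Let σ_i = p''(x_i). Step sizes h_i = 1, 1; slopes of the chords Δ_i = (y_(i+1) - y_i)/h_i = -7, 4.
  1·σ_0 + 4·σ_1 + 1·σ_2 = 6(Δ_1 - Δ_0) = 66
Clamped end conditions give two more equations: 2h_0·σ_0 + h_0·σ_1 = 6(Δ_0 - p'(0)) = -27 and h_1·σ_1 + 2h_1·σ_2 = 6(p'(2) - Δ_1) = -15.
Forward elimination and back-substitution give σ_0 = -28, σ_1 = 29, σ_2 = -22.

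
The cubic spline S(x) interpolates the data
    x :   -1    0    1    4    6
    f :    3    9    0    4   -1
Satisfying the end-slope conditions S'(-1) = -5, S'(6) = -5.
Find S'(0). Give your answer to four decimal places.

1.6259

With M_i denoting the second derivative at x_i, h_i = 1, 1, 3, 2, and Δ_i = (y_(i+1) − y_i)/h_i = 6, -9, 4/3, -5/2:
  1·M_0 + 4·M_1 + 1·M_2 = 6(Δ_1 - Δ_0) = -90
  1·M_1 + 8·M_2 + 3·M_3 = 6(Δ_2 - Δ_1) = 62
  3·M_2 + 10·M_3 + 2·M_4 = 6(Δ_3 - Δ_2) = -23
Clamped end conditions give two more equations: 2h_0·M_0 + h_0·M_1 = 6(Δ_0 - S'(-1)) = 66 and h_3·M_3 + 2h_3·M_4 = 6(S'(6) - Δ_3) = -15.
Solving: M_0 = 14875/282, M_1 = -5569/141, M_2 = 4297/282, M_3 = -959/141, M_4 = -197/564.
On [0, 1], S'(x) = b_1 + 2c_1·x + 3d_1·x² with b_1 = Δ_1 - h_1(2M_1 + M_2)/6 = 917/564, c_1 = M_1/2 = -5569/282, d_1 = (M_2 - M_1)/(6h_1) = 1715/188. So S'(0) = 917/564.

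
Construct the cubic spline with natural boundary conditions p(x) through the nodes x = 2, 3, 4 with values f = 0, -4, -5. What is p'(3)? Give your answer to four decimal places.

-2.5000

Write M_i for p''(x_i). With h_i = 1, 1 and divided differences Δ_i = -4, -1, the continuity of p' gives the tridiagonal system
  1·M_0 + 4·M_1 + 1·M_2 = 6(Δ_1 - Δ_0) = 18
Natural end conditions: M_0 = M_2 = 0.
Hence M_0 = 0, M_1 = 9/2, M_2 = 0.
On [3, 4], p'(x) = b_1 + 2c_1·(x - 3) + 3d_1·(x - 3)² with b_1 = Δ_1 - h_1(2M_1 + M_2)/6 = -5/2, c_1 = M_1/2 = 9/4, d_1 = (M_2 - M_1)/(6h_1) = -3/4. So p'(3) = -5/2.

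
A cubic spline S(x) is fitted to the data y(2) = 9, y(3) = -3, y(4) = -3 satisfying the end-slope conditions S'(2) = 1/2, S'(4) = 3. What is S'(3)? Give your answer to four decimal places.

With σ_i denoting the second derivative at x_i, h_i = 1, 1, and Δ_i = (y_(i+1) − y_i)/h_i = -12, 0:
  1·σ_0 + 4·σ_1 + 1·σ_2 = 6(Δ_1 - Δ_0) = 72
Clamped end conditions give two more equations: 2h_0·σ_0 + h_0·σ_1 = 6(Δ_0 - S'(2)) = -75 and h_1·σ_1 + 2h_1·σ_2 = 6(S'(4) - Δ_1) = 18.
Solving the tridiagonal system: σ_0 = -217/4, σ_1 = 67/2, σ_2 = -31/4.
On [3, 4], S'(x) = b_1 + 2c_1·(x - 3) + 3d_1·(x - 3)² with b_1 = Δ_1 - h_1(2σ_1 + σ_2)/6 = -79/8, c_1 = σ_1/2 = 67/4, d_1 = (σ_2 - σ_1)/(6h_1) = -55/8. So S'(3) = -79/8.

-9.8750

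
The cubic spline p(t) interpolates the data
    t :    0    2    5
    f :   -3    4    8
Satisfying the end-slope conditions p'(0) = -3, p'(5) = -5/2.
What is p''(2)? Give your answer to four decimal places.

-2.8000

Write M_i for p''(x_i). With h_i = 2, 3 and divided differences Δ_i = 7/2, 4/3, the continuity of p' gives the tridiagonal system
  2·M_0 + 10·M_1 + 3·M_2 = 6(Δ_1 - Δ_0) = -13
Clamped end conditions give two more equations: 2h_0·M_0 + h_0·M_1 = 6(Δ_0 - p'(0)) = 39 and h_1·M_1 + 2h_1·M_2 = 6(p'(5) - Δ_1) = -23.
Solving: M_0 = 223/20, M_1 = -14/5, M_2 = -73/30.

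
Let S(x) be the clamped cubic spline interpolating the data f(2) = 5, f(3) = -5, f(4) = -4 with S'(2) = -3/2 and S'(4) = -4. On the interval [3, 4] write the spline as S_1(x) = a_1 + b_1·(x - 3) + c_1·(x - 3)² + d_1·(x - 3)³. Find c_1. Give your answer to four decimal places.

With m_i denoting the second derivative at x_i, h_i = 1, 1, and Δ_i = (y_(i+1) − y_i)/h_i = -10, 1:
  1·m_0 + 4·m_1 + 1·m_2 = 6(Δ_1 - Δ_0) = 66
Clamped end conditions give two more equations: 2h_0·m_0 + h_0·m_1 = 6(Δ_0 - S'(2)) = -51 and h_1·m_1 + 2h_1·m_2 = 6(S'(4) - Δ_1) = -30.
Forward elimination and back-substitution give m_0 = -173/4, m_1 = 71/2, m_2 = -131/4.
On [3, 4], with S_1(x) = a_1 + b_1·(x - 3) + c_1·(x - 3)² + d_1·(x - 3)³: c_1 = m_1/2 = 71/4, d_1 = (m_2 - m_1)/(6h_1) = -91/8, b_1 = Δ_1 - h_1(2m_1 + m_2)/6 = -43/8.

17.7500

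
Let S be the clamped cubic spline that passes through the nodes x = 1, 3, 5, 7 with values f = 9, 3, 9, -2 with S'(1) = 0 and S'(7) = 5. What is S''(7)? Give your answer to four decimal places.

23.1667

Put M_i = S'' at the i-th knot. Here h = (2, 2, 2) and Δ = (-3, 3, -11/2), so the interior equations h_(i-1)·M_(i-1) + 2(h_(i-1)+h_i)·M_i + h_i·M_(i+1) = 6(Δ_i − Δ_(i-1)) read
  2·M_0 + 8·M_1 + 2·M_2 = 6(Δ_1 - Δ_0) = 36
  2·M_1 + 8·M_2 + 2·M_3 = 6(Δ_2 - Δ_1) = -51
Clamped end conditions give two more equations: 2h_0·M_0 + h_0·M_1 = 6(Δ_0 - S'(1)) = -18 and h_2·M_2 + 2h_2·M_3 = 6(S'(7) - Δ_2) = 63.
Forward elimination and back-substitution give M_0 = -59/6, M_1 = 32/3, M_2 = -89/6, M_3 = 139/6.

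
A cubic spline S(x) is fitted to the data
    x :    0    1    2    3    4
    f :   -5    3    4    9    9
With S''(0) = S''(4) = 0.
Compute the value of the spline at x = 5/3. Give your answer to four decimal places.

Let M_i = S''(x_i). Step sizes h_i = 1, 1, 1, 1; slopes of the chords Δ_i = (y_(i+1) - y_i)/h_i = 8, 1, 5, 0.
  1·M_0 + 4·M_1 + 1·M_2 = 6(Δ_1 - Δ_0) = -42
  1·M_1 + 4·M_2 + 1·M_3 = 6(Δ_2 - Δ_1) = 24
  1·M_2 + 4·M_3 + 1·M_4 = 6(Δ_3 - Δ_2) = -30
Natural end conditions: M_0 = M_4 = 0.
Forward elimination and back-substitution give M_0 = 0, M_1 = -27/2, M_2 = 12, M_3 = -21/2, M_4 = 0.
On [1, 2], S(x) = 3 + 7/2·(x - 1) - 27/4·(x - 1)² + 17/4·(x - 1)³.
With (x - 1) = 2/3: S(5/3) = 97/27.

3.5926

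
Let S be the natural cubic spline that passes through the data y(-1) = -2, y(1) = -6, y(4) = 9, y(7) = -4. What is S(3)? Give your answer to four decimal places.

4.7427

Put σ_i = S'' at the i-th knot. Here h = (2, 3, 3) and Δ = (-2, 5, -13/3), so the interior equations h_(i-1)·σ_(i-1) + 2(h_(i-1)+h_i)·σ_i + h_i·σ_(i+1) = 6(Δ_i − Δ_(i-1)) read
  2·σ_0 + 10·σ_1 + 3·σ_2 = 6(Δ_1 - Δ_0) = 42
  3·σ_1 + 12·σ_2 + 3·σ_3 = 6(Δ_2 - Δ_1) = -56
Natural end conditions: σ_0 = σ_3 = 0.
Hence σ_0 = 0, σ_1 = 224/37, σ_2 = -686/111, σ_3 = 0.
On [1, 4], S(x) = -6 + 226/111·(x - 1) + 112/37·(x - 1)² - 679/999·(x - 1)³.
With (x - 1) = 2: S(3) = 4738/999.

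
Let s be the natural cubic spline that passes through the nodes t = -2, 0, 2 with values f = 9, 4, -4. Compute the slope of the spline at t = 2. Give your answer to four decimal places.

-4.3750

Let M_i = s''(x_i). Step sizes h_i = 2, 2; slopes of the chords Δ_i = (y_(i+1) - y_i)/h_i = -5/2, -4.
  2·M_0 + 8·M_1 + 2·M_2 = 6(Δ_1 - Δ_0) = -9
Natural end conditions: M_0 = M_2 = 0.
Forward elimination and back-substitution give M_0 = 0, M_1 = -9/8, M_2 = 0.
On [0, 2], s'(t) = b_1 + 2c_1·t + 3d_1·t² with b_1 = Δ_1 - h_1(2M_1 + M_2)/6 = -13/4, c_1 = M_1/2 = -9/16, d_1 = (M_2 - M_1)/(6h_1) = 3/32. So s'(2) = -35/8.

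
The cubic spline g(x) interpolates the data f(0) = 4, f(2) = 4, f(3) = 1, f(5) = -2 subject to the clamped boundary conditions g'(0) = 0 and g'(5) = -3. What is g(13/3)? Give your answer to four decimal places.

Put m_i = g'' at the i-th knot. Here h = (2, 1, 2) and Δ = (0, -3, -3/2), so the interior equations h_(i-1)·m_(i-1) + 2(h_(i-1)+h_i)·m_i + h_i·m_(i+1) = 6(Δ_i − Δ_(i-1)) read
  2·m_0 + 6·m_1 + 1·m_2 = 6(Δ_1 - Δ_0) = -18
  1·m_1 + 6·m_2 + 2·m_3 = 6(Δ_2 - Δ_1) = 9
Clamped end conditions give two more equations: 2h_0·m_0 + h_0·m_1 = 6(Δ_0 - g'(0)) = 0 and h_2·m_2 + 2h_2·m_3 = 6(g'(5) - Δ_2) = -9.
Solving: m_0 = 69/32, m_1 = -69/16, m_2 = 57/16, m_3 = -129/32.
On [3, 5], g(x) = 1 - 81/32·(x - 3) + 57/32·(x - 3)² - 81/128·(x - 3)³.
With (x - 3) = 4/3: g(13/3) = -17/24.

-0.7083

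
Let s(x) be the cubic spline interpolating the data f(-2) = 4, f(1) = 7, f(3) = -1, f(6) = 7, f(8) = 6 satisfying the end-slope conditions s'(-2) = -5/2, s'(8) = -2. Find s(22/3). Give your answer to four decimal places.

7.1656

With σ_i denoting the second derivative at x_i, h_i = 3, 2, 3, 2, and Δ_i = (y_(i+1) − y_i)/h_i = 1, -4, 8/3, -1/2:
  3·σ_0 + 10·σ_1 + 2·σ_2 = 6(Δ_1 - Δ_0) = -30
  2·σ_1 + 10·σ_2 + 3·σ_3 = 6(Δ_2 - Δ_1) = 40
  3·σ_2 + 10·σ_3 + 2·σ_4 = 6(Δ_3 - Δ_2) = -19
Clamped end conditions give two more equations: 2h_0·σ_0 + h_0·σ_1 = 6(Δ_0 - s'(-2)) = 21 and h_3·σ_3 + 2h_3·σ_4 = 6(s'(8) - Δ_3) = -9.
Solving: σ_0 = 577/87, σ_1 = -545/87, σ_2 = 1109/174, σ_3 = -325/87, σ_4 = -133/348.
On [6, 8], s(x) = 7 + 737/348·(x - 6) - 325/174·(x - 6)² + 389/1392·(x - 6)³.
With (x - 6) = 4/3: s(22/3) = 16832/2349.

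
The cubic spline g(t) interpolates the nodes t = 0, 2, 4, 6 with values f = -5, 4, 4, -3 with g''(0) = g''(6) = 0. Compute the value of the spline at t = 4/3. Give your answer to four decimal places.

1.7160

Write M_i for g''(x_i). With h_i = 2, 2, 2 and divided differences Δ_i = 9/2, 0, -7/2, the continuity of g' gives the tridiagonal system
  2·M_0 + 8·M_1 + 2·M_2 = 6(Δ_1 - Δ_0) = -27
  2·M_1 + 8·M_2 + 2·M_3 = 6(Δ_2 - Δ_1) = -21
Natural end conditions: M_0 = M_3 = 0.
Solving the tridiagonal system: M_0 = 0, M_1 = -29/10, M_2 = -19/10, M_3 = 0.
On [0, 2], g(t) = -5 + 82/15·t + 0·t² - 29/120·t³.
With t = 4/3: g(4/3) = 139/81.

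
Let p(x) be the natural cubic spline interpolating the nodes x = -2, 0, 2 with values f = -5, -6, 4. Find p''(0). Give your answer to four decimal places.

Put m_i = p'' at the i-th knot. Here h = (2, 2) and Δ = (-1/2, 5), so the interior equations h_(i-1)·m_(i-1) + 2(h_(i-1)+h_i)·m_i + h_i·m_(i+1) = 6(Δ_i − Δ_(i-1)) read
  2·m_0 + 8·m_1 + 2·m_2 = 6(Δ_1 - Δ_0) = 33
Natural end conditions: m_0 = m_2 = 0.
Solving the tridiagonal system: m_0 = 0, m_1 = 33/8, m_2 = 0.

4.1250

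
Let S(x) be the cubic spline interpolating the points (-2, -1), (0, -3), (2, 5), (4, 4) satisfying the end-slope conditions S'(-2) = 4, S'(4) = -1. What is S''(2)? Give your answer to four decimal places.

Let M_i = S''(x_i). Step sizes h_i = 2, 2, 2; slopes of the chords Δ_i = (y_(i+1) - y_i)/h_i = -1, 4, -1/2.
  2·M_0 + 8·M_1 + 2·M_2 = 6(Δ_1 - Δ_0) = 30
  2·M_1 + 8·M_2 + 2·M_3 = 6(Δ_2 - Δ_1) = -27
Clamped end conditions give two more equations: 2h_0·M_0 + h_0·M_1 = 6(Δ_0 - S'(-2)) = -30 and h_2·M_2 + 2h_2·M_3 = 6(S'(4) - Δ_2) = -3.
Solving the tridiagonal system: M_0 = -347/30, M_1 = 122/15, M_2 = -179/30, M_3 = 67/30.

-5.9667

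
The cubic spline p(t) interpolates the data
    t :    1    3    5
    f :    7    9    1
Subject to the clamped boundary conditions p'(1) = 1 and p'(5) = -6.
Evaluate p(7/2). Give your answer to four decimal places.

Put M_i = p'' at the i-th knot. Here h = (2, 2) and Δ = (1, -4), so the interior equations h_(i-1)·M_(i-1) + 2(h_(i-1)+h_i)·M_i + h_i·M_(i+1) = 6(Δ_i − Δ_(i-1)) read
  2·M_0 + 8·M_1 + 2·M_2 = 6(Δ_1 - Δ_0) = -30
Clamped end conditions give two more equations: 2h_0·M_0 + h_0·M_1 = 6(Δ_0 - p'(1)) = 0 and h_1·M_1 + 2h_1·M_2 = 6(p'(5) - Δ_1) = -12.
Solving the tridiagonal system: M_0 = 2, M_1 = -4, M_2 = -1.
On [3, 5], p(t) = 9 - 1·(t - 3) - 2·(t - 3)² + 1/4·(t - 3)³.
With (t - 3) = 1/2: p(7/2) = 257/32.

8.0313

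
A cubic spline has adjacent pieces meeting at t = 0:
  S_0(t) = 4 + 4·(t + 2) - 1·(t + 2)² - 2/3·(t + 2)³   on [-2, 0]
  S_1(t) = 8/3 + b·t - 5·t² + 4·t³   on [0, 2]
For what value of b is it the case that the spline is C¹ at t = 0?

S_0'(t) = 4 - 2·(t + 2) - 2·(t + 2)², so S_0'(0) = -8. On the right, S_1'(0) = b, so b = -8.

-8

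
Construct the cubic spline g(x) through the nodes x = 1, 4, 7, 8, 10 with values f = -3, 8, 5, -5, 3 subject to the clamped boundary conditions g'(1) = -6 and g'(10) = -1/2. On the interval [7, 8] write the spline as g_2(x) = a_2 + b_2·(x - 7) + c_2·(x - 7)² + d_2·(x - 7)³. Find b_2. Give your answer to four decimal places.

Let m_i = g''(x_i). Step sizes h_i = 3, 3, 1, 2; slopes of the chords Δ_i = (y_(i+1) - y_i)/h_i = 11/3, -1, -10, 4.
  3·m_0 + 12·m_1 + 3·m_2 = 6(Δ_1 - Δ_0) = -28
  3·m_1 + 8·m_2 + 1·m_3 = 6(Δ_2 - Δ_1) = -54
  1·m_2 + 6·m_3 + 2·m_4 = 6(Δ_3 - Δ_2) = 84
Clamped end conditions give two more equations: 2h_0·m_0 + h_0·m_1 = 6(Δ_0 - g'(1)) = 58 and h_3·m_3 + 2h_3·m_4 = 6(g'(10) - Δ_3) = -27.
Hence m_0 = 605/54, m_1 = -83/27, m_2 = -445/54, m_3 = 571/27, m_4 = -1871/108.
On [7, 8], with g_2(x) = a_2 + b_2·(x - 7) + c_2·(x - 7)² + d_2·(x - 7)³: c_2 = m_2/2 = -445/108, d_2 = (m_3 - m_2)/(6h_2) = 529/108, b_2 = Δ_2 - h_2(2m_2 + m_3)/6 = -97/9.

-10.7778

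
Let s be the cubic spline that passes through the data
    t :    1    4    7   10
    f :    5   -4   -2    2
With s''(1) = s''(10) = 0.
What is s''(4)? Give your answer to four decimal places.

Put σ_i = s'' at the i-th knot. Here h = (3, 3, 3) and Δ = (-3, 2/3, 4/3), so the interior equations h_(i-1)·σ_(i-1) + 2(h_(i-1)+h_i)·σ_i + h_i·σ_(i+1) = 6(Δ_i − Δ_(i-1)) read
  3·σ_0 + 12·σ_1 + 3·σ_2 = 6(Δ_1 - Δ_0) = 22
  3·σ_1 + 12·σ_2 + 3·σ_3 = 6(Δ_2 - Δ_1) = 4
Natural end conditions: σ_0 = σ_3 = 0.
Hence σ_0 = 0, σ_1 = 28/15, σ_2 = -2/15, σ_3 = 0.

1.8667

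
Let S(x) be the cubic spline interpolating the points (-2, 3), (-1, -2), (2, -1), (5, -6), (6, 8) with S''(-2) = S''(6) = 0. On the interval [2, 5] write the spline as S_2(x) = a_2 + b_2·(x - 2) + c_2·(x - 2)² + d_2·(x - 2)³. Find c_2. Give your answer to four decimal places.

Write σ_i for S''(x_i). With h_i = 1, 3, 3, 1 and divided differences Δ_i = -5, 1/3, -5/3, 14, the continuity of S' gives the tridiagonal system
  1·σ_0 + 8·σ_1 + 3·σ_2 = 6(Δ_1 - Δ_0) = 32
  3·σ_1 + 12·σ_2 + 3·σ_3 = 6(Δ_2 - Δ_1) = -12
  3·σ_2 + 8·σ_3 + 1·σ_4 = 6(Δ_3 - Δ_2) = 94
Natural end conditions: σ_0 = σ_4 = 0.
Solving: σ_0 = 0, σ_1 = 653/104, σ_2 = -79/13, σ_3 = 1459/104, σ_4 = 0.
On [2, 5], with S_2(x) = a_2 + b_2·(x - 2) + c_2·(x - 2)² + d_2·(x - 2)³: c_2 = σ_2/2 = -79/26, d_2 = (σ_3 - σ_2)/(6h_2) = 697/624, b_2 = Δ_2 - h_2(2σ_2 + σ_3)/6 = -125/48.

-3.0385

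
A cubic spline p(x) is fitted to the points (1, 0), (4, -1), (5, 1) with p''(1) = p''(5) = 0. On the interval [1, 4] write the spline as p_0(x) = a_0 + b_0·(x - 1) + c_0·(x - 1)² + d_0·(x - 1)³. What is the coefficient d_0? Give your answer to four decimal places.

0.0972

Let m_i = p''(x_i). Step sizes h_i = 3, 1; slopes of the chords Δ_i = (y_(i+1) - y_i)/h_i = -1/3, 2.
  3·m_0 + 8·m_1 + 1·m_2 = 6(Δ_1 - Δ_0) = 14
Natural end conditions: m_0 = m_2 = 0.
Solving the tridiagonal system: m_0 = 0, m_1 = 7/4, m_2 = 0.
On [1, 4], with p_0(x) = a_0 + b_0·(x - 1) + c_0·(x - 1)² + d_0·(x - 1)³: c_0 = m_0/2 = 0, d_0 = (m_1 - m_0)/(6h_0) = 7/72, b_0 = Δ_0 - h_0(2m_0 + m_1)/6 = -29/24.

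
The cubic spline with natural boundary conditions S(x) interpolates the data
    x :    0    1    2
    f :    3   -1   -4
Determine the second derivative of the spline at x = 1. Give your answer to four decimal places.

Write σ_i for S''(x_i). With h_i = 1, 1 and divided differences Δ_i = -4, -3, the continuity of S' gives the tridiagonal system
  1·σ_0 + 4·σ_1 + 1·σ_2 = 6(Δ_1 - Δ_0) = 6
Natural end conditions: σ_0 = σ_2 = 0.
Forward elimination and back-substitution give σ_0 = 0, σ_1 = 3/2, σ_2 = 0.

1.5000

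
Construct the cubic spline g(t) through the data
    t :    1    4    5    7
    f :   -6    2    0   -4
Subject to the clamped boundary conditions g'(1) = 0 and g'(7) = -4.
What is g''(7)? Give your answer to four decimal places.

Let m_i = g''(x_i). Step sizes h_i = 3, 1, 2; slopes of the chords Δ_i = (y_(i+1) - y_i)/h_i = 8/3, -2, -2.
  3·m_0 + 8·m_1 + 1·m_2 = 6(Δ_1 - Δ_0) = -28
  1·m_1 + 6·m_2 + 2·m_3 = 6(Δ_2 - Δ_1) = 0
Clamped end conditions give two more equations: 2h_0·m_0 + h_0·m_1 = 6(Δ_0 - g'(1)) = 16 and h_2·m_2 + 2h_2·m_3 = 6(g'(7) - Δ_2) = -12.
Forward elimination and back-substitution give m_0 = 118/21, m_1 = -124/21, m_2 = 50/21, m_3 = -88/21.

-4.1905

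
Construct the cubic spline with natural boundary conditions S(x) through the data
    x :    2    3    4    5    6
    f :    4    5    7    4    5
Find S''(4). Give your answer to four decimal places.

Let m_i = S''(x_i). Step sizes h_i = 1, 1, 1, 1; slopes of the chords Δ_i = (y_(i+1) - y_i)/h_i = 1, 2, -3, 1.
  1·m_0 + 4·m_1 + 1·m_2 = 6(Δ_1 - Δ_0) = 6
  1·m_1 + 4·m_2 + 1·m_3 = 6(Δ_2 - Δ_1) = -30
  1·m_2 + 4·m_3 + 1·m_4 = 6(Δ_3 - Δ_2) = 24
Natural end conditions: m_0 = m_4 = 0.
Forward elimination and back-substitution give m_0 = 0, m_1 = 117/28, m_2 = -75/7, m_3 = 243/28, m_4 = 0.

-10.7143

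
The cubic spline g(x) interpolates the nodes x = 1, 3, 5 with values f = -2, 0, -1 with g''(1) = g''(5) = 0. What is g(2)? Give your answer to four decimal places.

-0.7188

Let m_i = g''(x_i). Step sizes h_i = 2, 2; slopes of the chords Δ_i = (y_(i+1) - y_i)/h_i = 1, -1/2.
  2·m_0 + 8·m_1 + 2·m_2 = 6(Δ_1 - Δ_0) = -9
Natural end conditions: m_0 = m_2 = 0.
Forward elimination and back-substitution give m_0 = 0, m_1 = -9/8, m_2 = 0.
On [1, 3], g(x) = -2 + 11/8·(x - 1) + 0·(x - 1)² - 3/32·(x - 1)³.
With (x - 1) = 1: g(2) = -23/32.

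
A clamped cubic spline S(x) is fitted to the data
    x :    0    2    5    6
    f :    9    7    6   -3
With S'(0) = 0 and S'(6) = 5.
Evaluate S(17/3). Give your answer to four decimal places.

Write M_i for S''(x_i). With h_i = 2, 3, 1 and divided differences Δ_i = -1, -1/3, -9, the continuity of S' gives the tridiagonal system
  2·M_0 + 10·M_1 + 3·M_2 = 6(Δ_1 - Δ_0) = 4
  3·M_1 + 8·M_2 + 1·M_3 = 6(Δ_2 - Δ_1) = -52
Clamped end conditions give two more equations: 2h_0·M_0 + h_0·M_1 = 6(Δ_0 - S'(0)) = -6 and h_2·M_2 + 2h_2·M_3 = 6(S'(6) - Δ_2) = 84.
Solving the tridiagonal system: M_0 = -170/39, M_1 = 223/39, M_2 = -578/39, M_3 = 1927/39.
On [5, 6], S(x) = 6 - 959/78·(x - 5) - 289/39·(x - 5)² + 835/78·(x - 5)³.
With (x - 5) = 2/3: S(17/3) = -2441/1053.

-2.3181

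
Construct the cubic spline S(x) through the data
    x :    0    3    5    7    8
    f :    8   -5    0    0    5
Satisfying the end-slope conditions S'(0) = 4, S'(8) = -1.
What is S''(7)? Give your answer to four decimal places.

Write σ_i for S''(x_i). With h_i = 3, 2, 2, 1 and divided differences Δ_i = -13/3, 5/2, 0, 5, the continuity of S' gives the tridiagonal system
  3·σ_0 + 10·σ_1 + 2·σ_2 = 6(Δ_1 - Δ_0) = 41
  2·σ_1 + 8·σ_2 + 2·σ_3 = 6(Δ_2 - Δ_1) = -15
  2·σ_2 + 6·σ_3 + 1·σ_4 = 6(Δ_3 - Δ_2) = 30
Clamped end conditions give two more equations: 2h_0·σ_0 + h_0·σ_1 = 6(Δ_0 - S'(0)) = -50 and h_3·σ_3 + 2h_3·σ_4 = 6(S'(8) - Δ_3) = -36.
Forward elimination and back-substitution give σ_0 = -8297/636, σ_1 = 999/106, σ_2 = -2991/424, σ_3 = 1197/106, σ_4 = -5013/212.

11.2925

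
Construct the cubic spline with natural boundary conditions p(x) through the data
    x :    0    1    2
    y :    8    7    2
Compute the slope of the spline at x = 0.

Let σ_i = p''(x_i). Step sizes h_i = 1, 1; slopes of the chords Δ_i = (y_(i+1) - y_i)/h_i = -1, -5.
  1·σ_0 + 4·σ_1 + 1·σ_2 = 6(Δ_1 - Δ_0) = -24
Natural end conditions: σ_0 = σ_2 = 0.
Forward elimination and back-substitution give σ_0 = 0, σ_1 = -6, σ_2 = 0.
On [0, 1], p'(x) = b_0 + 2c_0·x + 3d_0·x² with b_0 = Δ_0 - h_0(2σ_0 + σ_1)/6 = 0, c_0 = σ_0/2 = 0, d_0 = (σ_1 - σ_0)/(6h_0) = -1. So p'(0) = 0.

0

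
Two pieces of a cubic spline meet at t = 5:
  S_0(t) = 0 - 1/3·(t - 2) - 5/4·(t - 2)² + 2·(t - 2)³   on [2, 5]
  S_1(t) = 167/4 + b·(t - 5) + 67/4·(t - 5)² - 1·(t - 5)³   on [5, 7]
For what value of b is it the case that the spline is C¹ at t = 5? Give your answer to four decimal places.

S_0'(t) = -1/3 - 5/2·(t - 2) + 6·(t - 2)², so S_0'(5) = 277/6. On the right, S_1'(5) = b, so b = 277/6.

46.1667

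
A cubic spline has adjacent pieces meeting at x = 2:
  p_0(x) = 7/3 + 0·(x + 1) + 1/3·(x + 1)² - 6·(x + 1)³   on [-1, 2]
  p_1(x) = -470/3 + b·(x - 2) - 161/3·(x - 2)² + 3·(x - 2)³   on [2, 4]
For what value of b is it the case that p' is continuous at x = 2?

p_0'(x) = 0 + 2/3·(x + 1) - 18·(x + 1)², so p_0'(2) = -160. On the right, p_1'(2) = b, so b = -160.

-160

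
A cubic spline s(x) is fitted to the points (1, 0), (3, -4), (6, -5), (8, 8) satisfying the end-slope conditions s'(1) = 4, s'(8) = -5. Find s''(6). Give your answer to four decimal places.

8.2708

Let M_i = s''(x_i). Step sizes h_i = 2, 3, 2; slopes of the chords Δ_i = (y_(i+1) - y_i)/h_i = -2, -1/3, 13/2.
  2·M_0 + 10·M_1 + 3·M_2 = 6(Δ_1 - Δ_0) = 10
  3·M_1 + 10·M_2 + 2·M_3 = 6(Δ_2 - Δ_1) = 41
Clamped end conditions give two more equations: 2h_0·M_0 + h_0·M_1 = 6(Δ_0 - s'(1)) = -36 and h_2·M_2 + 2h_2·M_3 = 6(s'(8) - Δ_2) = -69.
Hence M_0 = -881/96, M_1 = 17/48, M_2 = 397/48, M_3 = -2053/96.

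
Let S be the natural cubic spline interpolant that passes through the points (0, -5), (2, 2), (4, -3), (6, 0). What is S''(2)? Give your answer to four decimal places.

-5.6000

With m_i denoting the second derivative at x_i, h_i = 2, 2, 2, and Δ_i = (y_(i+1) − y_i)/h_i = 7/2, -5/2, 3/2:
  2·m_0 + 8·m_1 + 2·m_2 = 6(Δ_1 - Δ_0) = -36
  2·m_1 + 8·m_2 + 2·m_3 = 6(Δ_2 - Δ_1) = 24
Natural end conditions: m_0 = m_3 = 0.
Solving the tridiagonal system: m_0 = 0, m_1 = -28/5, m_2 = 22/5, m_3 = 0.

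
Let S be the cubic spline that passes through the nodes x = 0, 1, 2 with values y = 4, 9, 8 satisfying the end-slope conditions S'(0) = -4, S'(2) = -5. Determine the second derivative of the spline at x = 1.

Write M_i for S''(x_i). With h_i = 1, 1 and divided differences Δ_i = 5, -1, the continuity of S' gives the tridiagonal system
  1·M_0 + 4·M_1 + 1·M_2 = 6(Δ_1 - Δ_0) = -36
Clamped end conditions give two more equations: 2h_0·M_0 + h_0·M_1 = 6(Δ_0 - S'(0)) = 54 and h_1·M_1 + 2h_1·M_2 = 6(S'(2) - Δ_1) = -24.
Solving: M_0 = 71/2, M_1 = -17, M_2 = -7/2.

-17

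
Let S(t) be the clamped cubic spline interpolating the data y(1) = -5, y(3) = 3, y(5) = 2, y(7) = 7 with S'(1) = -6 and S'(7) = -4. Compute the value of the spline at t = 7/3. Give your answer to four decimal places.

-1.0691

Put M_i = S'' at the i-th knot. Here h = (2, 2, 2) and Δ = (4, -1/2, 5/2), so the interior equations h_(i-1)·M_(i-1) + 2(h_(i-1)+h_i)·M_i + h_i·M_(i+1) = 6(Δ_i − Δ_(i-1)) read
  2·M_0 + 8·M_1 + 2·M_2 = 6(Δ_1 - Δ_0) = -27
  2·M_1 + 8·M_2 + 2·M_3 = 6(Δ_2 - Δ_1) = 18
Clamped end conditions give two more equations: 2h_0·M_0 + h_0·M_1 = 6(Δ_0 - S'(1)) = 60 and h_2·M_2 + 2h_2·M_3 = 6(S'(7) - Δ_2) = -39.
Solving the tridiagonal system: M_0 = 304/15, M_1 = -158/15, M_2 = 251/30, M_3 = -209/15.
On [1, 3], S(t) = -5 - 6·(t - 1) + 152/15·(t - 1)² - 77/30·(t - 1)³.
With (t - 1) = 4/3: S(7/3) = -433/405.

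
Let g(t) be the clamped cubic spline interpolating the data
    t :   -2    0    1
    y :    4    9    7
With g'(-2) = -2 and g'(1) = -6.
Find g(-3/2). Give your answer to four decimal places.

4.0703

With M_i denoting the second derivative at x_i, h_i = 2, 1, and Δ_i = (y_(i+1) − y_i)/h_i = 5/2, -2:
  2·M_0 + 6·M_1 + 1·M_2 = 6(Δ_1 - Δ_0) = -27
Clamped end conditions give two more equations: 2h_0·M_0 + h_0·M_1 = 6(Δ_0 - g'(-2)) = 27 and h_1·M_1 + 2h_1·M_2 = 6(g'(1) - Δ_1) = -24.
Solving: M_0 = 119/12, M_1 = -19/3, M_2 = -53/6.
On [-2, 0], g(t) = 4 - 2·(t + 2) + 119/24·(t + 2)² - 65/48·(t + 2)³.
With (t + 2) = 1/2: g(-3/2) = 521/128.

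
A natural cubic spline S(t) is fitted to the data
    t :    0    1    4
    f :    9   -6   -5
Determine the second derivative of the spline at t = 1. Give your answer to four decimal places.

Put M_i = S'' at the i-th knot. Here h = (1, 3) and Δ = (-15, 1/3), so the interior equations h_(i-1)·M_(i-1) + 2(h_(i-1)+h_i)·M_i + h_i·M_(i+1) = 6(Δ_i − Δ_(i-1)) read
  1·M_0 + 8·M_1 + 3·M_2 = 6(Δ_1 - Δ_0) = 92
Natural end conditions: M_0 = M_2 = 0.
Hence M_0 = 0, M_1 = 23/2, M_2 = 0.

11.5000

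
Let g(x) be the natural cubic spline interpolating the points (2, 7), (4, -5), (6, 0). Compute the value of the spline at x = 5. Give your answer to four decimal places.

-4.0938

Let M_i = g''(x_i). Step sizes h_i = 2, 2; slopes of the chords Δ_i = (y_(i+1) - y_i)/h_i = -6, 5/2.
  2·M_0 + 8·M_1 + 2·M_2 = 6(Δ_1 - Δ_0) = 51
Natural end conditions: M_0 = M_2 = 0.
Hence M_0 = 0, M_1 = 51/8, M_2 = 0.
On [4, 6], g(x) = -5 - 7/4·(x - 4) + 51/16·(x - 4)² - 17/32·(x - 4)³.
With (x - 4) = 1: g(5) = -131/32.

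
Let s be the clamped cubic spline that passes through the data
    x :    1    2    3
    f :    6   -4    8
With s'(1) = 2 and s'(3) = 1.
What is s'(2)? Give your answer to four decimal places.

Let m_i = s''(x_i). Step sizes h_i = 1, 1; slopes of the chords Δ_i = (y_(i+1) - y_i)/h_i = -10, 12.
  1·m_0 + 4·m_1 + 1·m_2 = 6(Δ_1 - Δ_0) = 132
Clamped end conditions give two more equations: 2h_0·m_0 + h_0·m_1 = 6(Δ_0 - s'(1)) = -72 and h_1·m_1 + 2h_1·m_2 = 6(s'(3) - Δ_1) = -66.
Hence m_0 = -139/2, m_1 = 67, m_2 = -133/2.
On [2, 3], s'(x) = b_1 + 2c_1·(x - 2) + 3d_1·(x - 2)² with b_1 = Δ_1 - h_1(2m_1 + m_2)/6 = 3/4, c_1 = m_1/2 = 67/2, d_1 = (m_2 - m_1)/(6h_1) = -89/4. So s'(2) = 3/4.

0.7500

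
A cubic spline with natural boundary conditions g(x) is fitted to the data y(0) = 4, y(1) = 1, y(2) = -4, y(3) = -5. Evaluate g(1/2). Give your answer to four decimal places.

Let m_i = g''(x_i). Step sizes h_i = 1, 1, 1; slopes of the chords Δ_i = (y_(i+1) - y_i)/h_i = -3, -5, -1.
  1·m_0 + 4·m_1 + 1·m_2 = 6(Δ_1 - Δ_0) = -12
  1·m_1 + 4·m_2 + 1·m_3 = 6(Δ_2 - Δ_1) = 24
Natural end conditions: m_0 = m_3 = 0.
Hence m_0 = 0, m_1 = -24/5, m_2 = 36/5, m_3 = 0.
On [0, 1], g(x) = 4 - 11/5·x + 0·x² - 4/5·x³.
With x = 1/2: g(1/2) = 14/5.

2.8000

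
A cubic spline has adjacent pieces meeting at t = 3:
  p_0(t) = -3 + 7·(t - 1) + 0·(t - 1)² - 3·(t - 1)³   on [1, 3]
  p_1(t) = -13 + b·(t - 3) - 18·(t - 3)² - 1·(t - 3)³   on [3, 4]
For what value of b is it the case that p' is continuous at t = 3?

p_0'(t) = 7 + 0·(t - 1) - 9·(t - 1)², so p_0'(3) = -29. On the right, p_1'(3) = b, so b = -29.

-29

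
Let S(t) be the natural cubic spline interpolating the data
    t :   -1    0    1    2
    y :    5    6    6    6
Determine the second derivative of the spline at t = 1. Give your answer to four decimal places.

Put M_i = S'' at the i-th knot. Here h = (1, 1, 1) and Δ = (1, 0, 0), so the interior equations h_(i-1)·M_(i-1) + 2(h_(i-1)+h_i)·M_i + h_i·M_(i+1) = 6(Δ_i − Δ_(i-1)) read
  1·M_0 + 4·M_1 + 1·M_2 = 6(Δ_1 - Δ_0) = -6
  1·M_1 + 4·M_2 + 1·M_3 = 6(Δ_2 - Δ_1) = 0
Natural end conditions: M_0 = M_3 = 0.
Solving: M_0 = 0, M_1 = -8/5, M_2 = 2/5, M_3 = 0.

0.4000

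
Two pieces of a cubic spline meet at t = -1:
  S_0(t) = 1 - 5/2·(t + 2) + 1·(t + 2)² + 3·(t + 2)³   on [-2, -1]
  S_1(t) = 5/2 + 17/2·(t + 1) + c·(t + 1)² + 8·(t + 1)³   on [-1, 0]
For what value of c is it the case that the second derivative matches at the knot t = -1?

S_0''(t) = 2 + 18·(t + 2), so S_0''(-1) = 20. On the right, S_1''(-1) = 2c, so c = 10.

10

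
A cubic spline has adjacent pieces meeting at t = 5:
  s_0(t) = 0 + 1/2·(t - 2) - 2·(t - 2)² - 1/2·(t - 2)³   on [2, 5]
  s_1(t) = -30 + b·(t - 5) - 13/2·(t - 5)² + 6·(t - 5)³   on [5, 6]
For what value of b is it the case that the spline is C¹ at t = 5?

-25

s_0'(t) = 1/2 - 4·(t - 2) - 3/2·(t - 2)², so s_0'(5) = -25. On the right, s_1'(5) = b, so b = -25.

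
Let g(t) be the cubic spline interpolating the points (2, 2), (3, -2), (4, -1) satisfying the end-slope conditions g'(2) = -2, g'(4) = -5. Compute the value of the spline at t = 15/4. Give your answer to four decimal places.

Write M_i for g''(x_i). With h_i = 1, 1 and divided differences Δ_i = -4, 1, the continuity of g' gives the tridiagonal system
  1·M_0 + 4·M_1 + 1·M_2 = 6(Δ_1 - Δ_0) = 30
Clamped end conditions give two more equations: 2h_0·M_0 + h_0·M_1 = 6(Δ_0 - g'(2)) = -12 and h_1·M_1 + 2h_1·M_2 = 6(g'(4) - Δ_1) = -36.
Forward elimination and back-substitution give M_0 = -15, M_1 = 18, M_2 = -27.
On [3, 4], g(t) = -2 - 1/2·(t - 3) + 9·(t - 3)² - 15/2·(t - 3)³.
With (t - 3) = 3/4: g(15/4) = -61/128.

-0.4766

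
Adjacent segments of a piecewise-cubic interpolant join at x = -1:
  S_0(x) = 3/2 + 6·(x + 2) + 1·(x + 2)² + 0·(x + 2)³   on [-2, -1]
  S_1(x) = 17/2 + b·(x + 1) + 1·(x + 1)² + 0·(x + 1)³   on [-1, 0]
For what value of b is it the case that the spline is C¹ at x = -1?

S_0'(x) = 6 + 2·(x + 2) + 0·(x + 2)², so S_0'(-1) = 8. On the right, S_1'(-1) = b, so b = 8.

8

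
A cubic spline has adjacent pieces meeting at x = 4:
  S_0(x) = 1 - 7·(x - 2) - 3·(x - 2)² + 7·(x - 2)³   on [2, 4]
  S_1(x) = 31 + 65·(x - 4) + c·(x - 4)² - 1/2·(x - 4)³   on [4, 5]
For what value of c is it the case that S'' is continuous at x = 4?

S_0''(x) = -6 + 42·(x - 2), so S_0''(4) = 78. On the right, S_1''(4) = 2c, so c = 39.

39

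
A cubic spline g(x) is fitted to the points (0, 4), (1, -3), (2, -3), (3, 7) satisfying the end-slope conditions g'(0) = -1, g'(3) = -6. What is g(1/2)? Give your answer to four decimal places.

Let M_i = g''(x_i). Step sizes h_i = 1, 1, 1; slopes of the chords Δ_i = (y_(i+1) - y_i)/h_i = -7, 0, 10.
  1·M_0 + 4·M_1 + 1·M_2 = 6(Δ_1 - Δ_0) = 42
  1·M_1 + 4·M_2 + 1·M_3 = 6(Δ_2 - Δ_1) = 60
Clamped end conditions give two more equations: 2h_0·M_0 + h_0·M_1 = 6(Δ_0 - g'(0)) = -36 and h_2·M_2 + 2h_2·M_3 = 6(g'(3) - Δ_2) = -96.
Solving the tridiagonal system: M_0 = -338/15, M_1 = 136/15, M_2 = 424/15, M_3 = -932/15.
On [0, 1], g(x) = 4 - 1·x - 169/15·x² + 79/15·x³.
With x = 1/2: g(1/2) = 161/120.

1.3417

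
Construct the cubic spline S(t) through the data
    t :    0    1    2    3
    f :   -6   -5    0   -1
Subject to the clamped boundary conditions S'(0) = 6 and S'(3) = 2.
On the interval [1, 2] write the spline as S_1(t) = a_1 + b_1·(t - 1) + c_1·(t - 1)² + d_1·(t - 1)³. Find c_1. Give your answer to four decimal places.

8.0667

Put m_i = S'' at the i-th knot. Here h = (1, 1, 1) and Δ = (1, 5, -1), so the interior equations h_(i-1)·m_(i-1) + 2(h_(i-1)+h_i)·m_i + h_i·m_(i+1) = 6(Δ_i − Δ_(i-1)) read
  1·m_0 + 4·m_1 + 1·m_2 = 6(Δ_1 - Δ_0) = 24
  1·m_1 + 4·m_2 + 1·m_3 = 6(Δ_2 - Δ_1) = -36
Clamped end conditions give two more equations: 2h_0·m_0 + h_0·m_1 = 6(Δ_0 - S'(0)) = -30 and h_2·m_2 + 2h_2·m_3 = 6(S'(3) - Δ_2) = 18.
Forward elimination and back-substitution give m_0 = -346/15, m_1 = 242/15, m_2 = -262/15, m_3 = 266/15.
On [1, 2], with S_1(t) = a_1 + b_1·(t - 1) + c_1·(t - 1)² + d_1·(t - 1)³: c_1 = m_1/2 = 121/15, d_1 = (m_2 - m_1)/(6h_1) = -28/5, b_1 = Δ_1 - h_1(2m_1 + m_2)/6 = 38/15.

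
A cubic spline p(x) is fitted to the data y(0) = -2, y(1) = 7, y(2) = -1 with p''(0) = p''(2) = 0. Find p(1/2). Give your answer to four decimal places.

With M_i denoting the second derivative at x_i, h_i = 1, 1, and Δ_i = (y_(i+1) − y_i)/h_i = 9, -8:
  1·M_0 + 4·M_1 + 1·M_2 = 6(Δ_1 - Δ_0) = -102
Natural end conditions: M_0 = M_2 = 0.
Solving the tridiagonal system: M_0 = 0, M_1 = -51/2, M_2 = 0.
On [0, 1], p(x) = -2 + 53/4·x + 0·x² - 17/4·x³.
With x = 1/2: p(1/2) = 131/32.

4.0938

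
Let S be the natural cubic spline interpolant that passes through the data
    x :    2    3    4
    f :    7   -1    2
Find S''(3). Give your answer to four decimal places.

Put m_i = S'' at the i-th knot. Here h = (1, 1) and Δ = (-8, 3), so the interior equations h_(i-1)·m_(i-1) + 2(h_(i-1)+h_i)·m_i + h_i·m_(i+1) = 6(Δ_i − Δ_(i-1)) read
  1·m_0 + 4·m_1 + 1·m_2 = 6(Δ_1 - Δ_0) = 66
Natural end conditions: m_0 = m_2 = 0.
Solving the tridiagonal system: m_0 = 0, m_1 = 33/2, m_2 = 0.

16.5000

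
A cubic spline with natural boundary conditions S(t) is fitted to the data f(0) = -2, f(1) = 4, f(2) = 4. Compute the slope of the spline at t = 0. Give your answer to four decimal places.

With M_i denoting the second derivative at x_i, h_i = 1, 1, and Δ_i = (y_(i+1) − y_i)/h_i = 6, 0:
  1·M_0 + 4·M_1 + 1·M_2 = 6(Δ_1 - Δ_0) = -36
Natural end conditions: M_0 = M_2 = 0.
Solving: M_0 = 0, M_1 = -9, M_2 = 0.
On [0, 1], S'(t) = b_0 + 2c_0·t + 3d_0·t² with b_0 = Δ_0 - h_0(2M_0 + M_1)/6 = 15/2, c_0 = M_0/2 = 0, d_0 = (M_1 - M_0)/(6h_0) = -3/2. So S'(0) = 15/2.

7.5000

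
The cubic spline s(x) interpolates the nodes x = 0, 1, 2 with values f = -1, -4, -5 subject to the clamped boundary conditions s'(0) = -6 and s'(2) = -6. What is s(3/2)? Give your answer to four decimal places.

-3.7500

Put M_i = s'' at the i-th knot. Here h = (1, 1) and Δ = (-3, -1), so the interior equations h_(i-1)·M_(i-1) + 2(h_(i-1)+h_i)·M_i + h_i·M_(i+1) = 6(Δ_i − Δ_(i-1)) read
  1·M_0 + 4·M_1 + 1·M_2 = 6(Δ_1 - Δ_0) = 12
Clamped end conditions give two more equations: 2h_0·M_0 + h_0·M_1 = 6(Δ_0 - s'(0)) = 18 and h_1·M_1 + 2h_1·M_2 = 6(s'(2) - Δ_1) = -30.
Solving: M_0 = 6, M_1 = 6, M_2 = -18.
On [1, 2], s(x) = -4 + 0·(x - 1) + 3·(x - 1)² - 4·(x - 1)³.
With (x - 1) = 1/2: s(3/2) = -15/4.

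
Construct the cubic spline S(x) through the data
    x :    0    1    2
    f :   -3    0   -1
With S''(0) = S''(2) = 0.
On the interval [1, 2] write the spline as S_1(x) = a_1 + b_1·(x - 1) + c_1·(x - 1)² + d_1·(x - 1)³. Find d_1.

1

With M_i denoting the second derivative at x_i, h_i = 1, 1, and Δ_i = (y_(i+1) − y_i)/h_i = 3, -1:
  1·M_0 + 4·M_1 + 1·M_2 = 6(Δ_1 - Δ_0) = -24
Natural end conditions: M_0 = M_2 = 0.
Solving the tridiagonal system: M_0 = 0, M_1 = -6, M_2 = 0.
On [1, 2], with S_1(x) = a_1 + b_1·(x - 1) + c_1·(x - 1)² + d_1·(x - 1)³: c_1 = M_1/2 = -3, d_1 = (M_2 - M_1)/(6h_1) = 1, b_1 = Δ_1 - h_1(2M_1 + M_2)/6 = 1.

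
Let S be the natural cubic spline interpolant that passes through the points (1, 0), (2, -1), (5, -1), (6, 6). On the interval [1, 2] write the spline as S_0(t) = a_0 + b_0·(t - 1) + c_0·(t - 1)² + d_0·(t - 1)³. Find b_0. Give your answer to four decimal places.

Write M_i for S''(x_i). With h_i = 1, 3, 1 and divided differences Δ_i = -1, 0, 7, the continuity of S' gives the tridiagonal system
  1·M_0 + 8·M_1 + 3·M_2 = 6(Δ_1 - Δ_0) = 6
  3·M_1 + 8·M_2 + 1·M_3 = 6(Δ_2 - Δ_1) = 42
Natural end conditions: M_0 = M_3 = 0.
Solving: M_0 = 0, M_1 = -78/55, M_2 = 318/55, M_3 = 0.
On [1, 2], with S_0(t) = a_0 + b_0·(t - 1) + c_0·(t - 1)² + d_0·(t - 1)³: c_0 = M_0/2 = 0, d_0 = (M_1 - M_0)/(6h_0) = -13/55, b_0 = Δ_0 - h_0(2M_0 + M_1)/6 = -42/55.

-0.7636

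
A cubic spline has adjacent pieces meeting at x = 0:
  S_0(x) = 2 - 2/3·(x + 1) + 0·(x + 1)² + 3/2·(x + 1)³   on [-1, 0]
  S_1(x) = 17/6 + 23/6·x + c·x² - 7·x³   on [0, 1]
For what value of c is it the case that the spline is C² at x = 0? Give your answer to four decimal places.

S_0''(x) = 0 + 9·(x + 1), so S_0''(0) = 9. On the right, S_1''(0) = 2c, so c = 9/2.

4.5000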